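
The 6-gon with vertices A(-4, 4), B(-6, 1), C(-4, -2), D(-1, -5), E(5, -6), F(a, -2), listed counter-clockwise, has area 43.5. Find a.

2

The doubled signed area Σ (x_i y_{i+1} − x_{i+1} y_i) is linear in a.
With a=0 it equals 67; the coefficient of a is 10 (from the two edges through F).
So 10·a + 67 = 2·43.5 = 87 ⇒ a = 2.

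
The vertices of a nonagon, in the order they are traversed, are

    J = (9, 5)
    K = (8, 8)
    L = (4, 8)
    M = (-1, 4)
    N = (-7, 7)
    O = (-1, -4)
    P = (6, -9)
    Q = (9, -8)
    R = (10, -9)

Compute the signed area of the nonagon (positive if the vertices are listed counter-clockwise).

Apply the shoelace (surveyor's) formula: 2A = Σ (x_i·y_{i+1} − x_{i+1}·y_i), indices taken mod 9.
Σ = (32) + (32) + (24) + (21) + (35) + (33) + (33) + (-1) + (131) = 340
Signed area = Σ/2 = 170 (positive ⇒ counter-clockwise traversal).

170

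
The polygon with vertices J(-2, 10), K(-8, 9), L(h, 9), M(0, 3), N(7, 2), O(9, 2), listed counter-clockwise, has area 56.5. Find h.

The doubled signed area Σ (x_i y_{i+1} − x_{i+1} y_i) is linear in h.
With h=0 it equals 59; the coefficient of h is -6 (from the two edges through L).
So -6·h + 59 = 2·56.5 = 113 ⇒ h = -9.

-9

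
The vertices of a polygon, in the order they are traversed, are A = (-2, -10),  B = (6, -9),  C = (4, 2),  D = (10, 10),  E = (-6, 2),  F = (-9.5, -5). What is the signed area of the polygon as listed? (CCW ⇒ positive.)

Σ = (78) + (48) + (20) + (80) + (49) + (85) = 360
Signed area = Σ/2 = 180 (positive ⇒ counter-clockwise traversal).

180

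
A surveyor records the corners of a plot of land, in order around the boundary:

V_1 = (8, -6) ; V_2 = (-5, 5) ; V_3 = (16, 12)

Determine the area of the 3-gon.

V_1→V_2: (8)(5) − (-5)(-6) = 10
V_2→V_3: (-5)(12) − (16)(5) = -140
V_3→V_1: (16)(-6) − (8)(12) = -192
Σ = -322
Area = |Σ|/2 = 161.

161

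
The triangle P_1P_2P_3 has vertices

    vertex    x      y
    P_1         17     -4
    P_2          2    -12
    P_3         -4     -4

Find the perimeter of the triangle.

|P_1P_2| = √((-15)² + (-8)²) = √289 = 17
|P_2P_3| = √((-6)² + (8)²) = √100 = 10
|P_3P_1| = √((21)² + (0)²) = √441 = 21
Perimeter = 17 + 10 + 21 = 48.

48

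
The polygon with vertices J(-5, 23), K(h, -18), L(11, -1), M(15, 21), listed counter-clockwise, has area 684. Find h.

-16

Write out the shoelace sum; only the two edges meeting at K involve h:
2·Area = [((-5)·(-18) − h·23) + (h·(-1) − 11·(-18))] + 696
       = -24·h + 984 = 1368
⇒ h = -16.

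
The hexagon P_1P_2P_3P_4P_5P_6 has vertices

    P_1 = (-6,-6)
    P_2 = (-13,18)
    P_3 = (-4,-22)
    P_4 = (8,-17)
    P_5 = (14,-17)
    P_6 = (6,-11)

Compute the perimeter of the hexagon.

108

|P_1P_2| = √((-7)² + (24)²) = √625 = 25
|P_2P_3| = √((9)² + (-40)²) = √1681 = 41
|P_3P_4| = √((12)² + (5)²) = √169 = 13
|P_4P_5| = √((6)² + (0)²) = √36 = 6
|P_5P_6| = √((-8)² + (6)²) = √100 = 10
|P_6P_1| = √((-12)² + (5)²) = √169 = 13
Perimeter = 25 + 41 + 13 + 6 + 10 + 13 = 108.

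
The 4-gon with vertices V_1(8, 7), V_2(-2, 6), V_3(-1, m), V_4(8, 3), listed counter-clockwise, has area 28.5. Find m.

Write out the shoelace sum; only the two edges meeting at V_3 involve m:
2·Area = [((-2)·m − (-1)·6) + ((-1)·3 − 8·m)] + 94
       = -10·m + 97 = 57
⇒ m = 4.

4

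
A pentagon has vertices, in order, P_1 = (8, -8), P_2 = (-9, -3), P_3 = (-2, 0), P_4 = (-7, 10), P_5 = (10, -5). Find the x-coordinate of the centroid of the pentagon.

Apply the surveyor's formula. First the cross-terms c_i = x_i·y_{i+1} − x_{i+1}·y_i:
  -96, -6, -20, -65, -40  ⇒  2A = -227, A = -113.5.
Then Σ (x_i + x_{i+1})·c_i = -573, so x̄ = -573 / (6·(-113.5)) = 191/227.

191/227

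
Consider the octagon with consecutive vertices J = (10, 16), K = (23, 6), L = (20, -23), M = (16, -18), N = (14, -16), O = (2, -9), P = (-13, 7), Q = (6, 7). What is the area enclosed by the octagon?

Apply the surveyor's formula: 2A = Σ (x_i·y_{i+1} − x_{i+1}·y_i), indices taken mod 8.
Σ = (-308) + (-649) + (8) + (-4) + (-94) + (-103) + (-133) + (26) = -1257
Area = |Σ|/2 = 628.5.

628.5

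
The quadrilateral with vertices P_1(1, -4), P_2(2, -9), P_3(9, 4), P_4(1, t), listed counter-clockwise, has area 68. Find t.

7

Write out the shoelace sum; only the two edges meeting at P_4 involve t:
2·Area = [(9·t − 1·4) + (1·(-4) − 1·t)] + 88
       = 8·t + 80 = 136
⇒ t = 7.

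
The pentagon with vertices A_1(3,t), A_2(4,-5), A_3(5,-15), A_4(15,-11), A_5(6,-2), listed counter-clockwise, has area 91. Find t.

10

The doubled signed area Σ (x_i y_{i+1} − x_{i+1} y_i) is linear in t.
With t=0 it equals 162; the coefficient of t is 2 (from the two edges through A_1).
So 2·t + 162 = 2·91 = 182 ⇒ t = 10.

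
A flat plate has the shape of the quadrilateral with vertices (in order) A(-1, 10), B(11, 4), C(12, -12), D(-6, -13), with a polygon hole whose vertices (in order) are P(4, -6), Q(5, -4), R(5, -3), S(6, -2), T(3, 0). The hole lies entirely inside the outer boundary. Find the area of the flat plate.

Outer boundary:
A→B: (-1)(4) − (11)(10) = -114
B→C: (11)(-12) − (12)(4) = -180
C→D: (12)(-13) − (-6)(-12) = -228
D→A: (-6)(10) − (-1)(-13) = -73
Σ = -595
Area = |Σ|/2 = 297.5.
Hole:
Apply the surveyor's formula: 2A = Σ (x_i·y_{i+1} − x_{i+1}·y_i), indices taken mod 5.
Cross-terms: 14, 5, 8, 6, -18  ⇒  Σ = 15
Area = |Σ|/2 = 7.5.
Net area = 297.5 − 7.5 = 290.

290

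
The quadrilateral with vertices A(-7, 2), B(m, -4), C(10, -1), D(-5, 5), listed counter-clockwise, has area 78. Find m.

-6

The doubled signed area Σ (x_i y_{i+1} − x_{i+1} y_i) is linear in m.
With m=0 it equals 138; the coefficient of m is -3 (from the two edges through B).
So -3·m + 138 = 2·78 = 156 ⇒ m = -6.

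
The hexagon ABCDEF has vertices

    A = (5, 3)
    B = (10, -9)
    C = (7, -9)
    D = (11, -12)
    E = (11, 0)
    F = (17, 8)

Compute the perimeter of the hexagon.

56

|AB| = √((5)² + (-12)²) = √169 = 13
|BC| = √((-3)² + (0)²) = √9 = 3
|CD| = √((4)² + (-3)²) = √25 = 5
|DE| = √((0)² + (12)²) = √144 = 12
|EF| = √((6)² + (8)²) = √100 = 10
|FA| = √((-12)² + (-5)²) = √169 = 13
Perimeter = 13 + 3 + 5 + 12 + 10 + 13 = 56.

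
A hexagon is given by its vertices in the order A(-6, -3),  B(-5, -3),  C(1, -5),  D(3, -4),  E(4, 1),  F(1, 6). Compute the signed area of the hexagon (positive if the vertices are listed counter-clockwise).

Σ = (3) + (28) + (11) + (19) + (23) + (33) = 117
Signed area = Σ/2 = 58.5 (positive ⇒ counter-clockwise traversal).

58.5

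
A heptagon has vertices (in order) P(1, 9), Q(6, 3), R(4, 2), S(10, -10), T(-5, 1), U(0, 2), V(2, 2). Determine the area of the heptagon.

P→Q: (1)(3) − (6)(9) = -51
Q→R: (6)(2) − (4)(3) = 0
R→S: (4)(-10) − (10)(2) = -60
S→T: (10)(1) − (-5)(-10) = -40
T→U: (-5)(2) − (0)(1) = -10
U→V: (0)(2) − (2)(2) = -4
V→P: (2)(9) − (1)(2) = 16
Σ = -149
Area = |Σ|/2 = 74.5.

74.5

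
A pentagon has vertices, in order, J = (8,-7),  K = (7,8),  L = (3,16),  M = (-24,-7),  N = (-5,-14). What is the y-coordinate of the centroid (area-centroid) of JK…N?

-89/69

Apply the shoelace formula. First the cross-terms c_i = x_i·y_{i+1} − x_{i+1}·y_i:
  113, 88, 363, 301, 147  ⇒  2A = 1012, A = 506.
Then Σ (y_i + y_{i+1})·c_i = -3916, so ȳ = -3916 / (6·506) = -89/69.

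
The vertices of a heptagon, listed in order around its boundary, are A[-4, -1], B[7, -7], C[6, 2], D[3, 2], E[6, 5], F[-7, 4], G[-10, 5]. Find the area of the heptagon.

97

Apply the shoelace (surveyor's) formula: 2A = Σ (x_i·y_{i+1} − x_{i+1}·y_i), indices taken mod 7.
A→B: (-4)(-7) − (7)(-1) = 35
B→C: (7)(2) − (6)(-7) = 56
C→D: (6)(2) − (3)(2) = 6
D→E: (3)(5) − (6)(2) = 3
E→F: (6)(4) − (-7)(5) = 59
F→G: (-7)(5) − (-10)(4) = 5
G→A: (-10)(-1) − (-4)(5) = 30
Σ = 194
Area = |Σ|/2 = 97.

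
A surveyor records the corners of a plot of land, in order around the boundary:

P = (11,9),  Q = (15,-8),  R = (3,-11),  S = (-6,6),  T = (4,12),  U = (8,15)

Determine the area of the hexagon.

Cross-terms: -223, -141, -48, -96, -36, -93  ⇒  Σ = -637
Area = |Σ|/2 = 318.5.

318.5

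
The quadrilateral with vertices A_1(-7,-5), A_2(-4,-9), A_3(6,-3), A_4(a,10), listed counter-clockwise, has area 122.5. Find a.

-3

Write out the shoelace sum; only the two edges meeting at A_4 involve a:
2·Area = [(6·10 − a·(-3)) + (a·(-5) − (-7)·10)] + 109
       = -2·a + 239 = 245
⇒ a = -3.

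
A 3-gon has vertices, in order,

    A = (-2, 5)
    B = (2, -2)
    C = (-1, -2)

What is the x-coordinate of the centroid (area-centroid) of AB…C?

-1/3

Apply the shoelace formula. First the cross-terms c_i = x_i·y_{i+1} − x_{i+1}·y_i:
  -6, -6, -9  ⇒  2A = -21, A = -10.5.
Then Σ (x_i + x_{i+1})·c_i = 21, so x̄ = 21 / (6·(-10.5)) = -1/3.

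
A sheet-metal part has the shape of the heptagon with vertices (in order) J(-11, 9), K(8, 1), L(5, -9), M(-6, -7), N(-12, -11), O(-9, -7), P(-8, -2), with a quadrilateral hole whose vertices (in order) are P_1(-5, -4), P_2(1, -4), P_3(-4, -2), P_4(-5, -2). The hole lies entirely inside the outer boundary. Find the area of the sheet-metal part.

Outer boundary:
Apply the surveyor's formula: 2A = Σ (x_i·y_{i+1} − x_{i+1}·y_i), indices taken mod 7.
J→K: (-11)(1) − (8)(9) = -83
K→L: (8)(-9) − (5)(1) = -77
L→M: (5)(-7) − (-6)(-9) = -89
M→N: (-6)(-11) − (-12)(-7) = -18
N→O: (-12)(-7) − (-9)(-11) = -15
O→P: (-9)(-2) − (-8)(-7) = -38
P→J: (-8)(9) − (-11)(-2) = -94
Σ = -414
Area = |Σ|/2 = 207.
Hole:
Cross-terms: 24, -18, -2, 10  ⇒  Σ = 14
Area = |Σ|/2 = 7.
Net area = 207 − 7 = 200.

200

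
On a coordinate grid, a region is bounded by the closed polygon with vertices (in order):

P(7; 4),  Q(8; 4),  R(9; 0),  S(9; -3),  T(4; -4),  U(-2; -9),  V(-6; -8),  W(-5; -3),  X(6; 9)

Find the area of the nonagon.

Apply the shoelace (surveyor's) formula: 2A = Σ (x_i·y_{i+1} − x_{i+1}·y_i), indices taken mod 9.
Cross-terms: -4, -36, -27, -24, -44, -38, -22, -27, -39  ⇒  Σ = -261
Area = |Σ|/2 = 130.5.

130.5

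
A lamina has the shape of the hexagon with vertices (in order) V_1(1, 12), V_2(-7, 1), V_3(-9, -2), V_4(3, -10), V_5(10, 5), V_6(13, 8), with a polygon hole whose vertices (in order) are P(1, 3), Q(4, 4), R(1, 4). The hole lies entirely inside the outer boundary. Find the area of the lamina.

239.5

Outer boundary:
Apply Gauss's area formula: 2A = Σ (x_i·y_{i+1} − x_{i+1}·y_i), indices taken mod 6.
Cross-terms: 85, 23, 96, 115, 15, 148  ⇒  Σ = 482
Area = |Σ|/2 = 241.
Hole:
Apply Gauss's area formula: 2A = Σ (x_i·y_{i+1} − x_{i+1}·y_i), indices taken mod 3.
P→Q: (1)(4) − (4)(3) = -8
Q→R: (4)(4) − (1)(4) = 12
R→P: (1)(3) − (1)(4) = -1
Σ = 3
Area = |Σ|/2 = 1.5.
Net area = 241 − 1.5 = 239.5.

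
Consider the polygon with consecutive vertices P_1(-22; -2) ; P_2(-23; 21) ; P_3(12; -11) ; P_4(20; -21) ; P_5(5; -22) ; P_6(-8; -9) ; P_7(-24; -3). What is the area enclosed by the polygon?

Cross-terms: -508, 1, -32, -335, -221, -192, -18  ⇒  Σ = -1305
Area = |Σ|/2 = 652.5.

652.5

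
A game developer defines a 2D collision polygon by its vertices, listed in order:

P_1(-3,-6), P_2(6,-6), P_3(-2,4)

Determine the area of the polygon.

Apply Gauss's area formula: 2A = Σ (x_i·y_{i+1} − x_{i+1}·y_i), indices taken mod 3.
Σ = (54) + (12) + (24) = 90
Area = |Σ|/2 = 45.

45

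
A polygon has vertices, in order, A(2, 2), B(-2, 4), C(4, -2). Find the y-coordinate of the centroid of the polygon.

4/3

Apply the shoelace (surveyor's) formula. First the cross-terms c_i = x_i·y_{i+1} − x_{i+1}·y_i:
  12, -12, 12  ⇒  2A = 12, A = 6.
Then Σ (y_i + y_{i+1})·c_i = 48, so ȳ = 48 / (6·6) = 4/3.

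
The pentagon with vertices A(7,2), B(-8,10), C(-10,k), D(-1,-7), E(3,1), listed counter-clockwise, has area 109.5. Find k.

8

The doubled signed area Σ (x_i y_{i+1} − x_{i+1} y_i) is linear in k.
With k=0 it equals 275; the coefficient of k is -7 (from the two edges through C).
So -7·k + 275 = 2·109.5 = 219 ⇒ k = 8.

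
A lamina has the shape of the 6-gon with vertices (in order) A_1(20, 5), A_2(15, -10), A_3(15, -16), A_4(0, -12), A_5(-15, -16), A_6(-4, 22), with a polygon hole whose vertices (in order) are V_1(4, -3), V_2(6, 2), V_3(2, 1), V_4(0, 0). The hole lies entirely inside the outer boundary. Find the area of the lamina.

Outer boundary:
Apply the shoelace (surveyor's) formula: 2A = Σ (x_i·y_{i+1} − x_{i+1}·y_i), indices taken mod 6.
Σ = (-275) + (-90) + (-180) + (-180) + (-394) + (-460) = -1579
Area = |Σ|/2 = 789.5.
Hole:
Apply the shoelace (surveyor's) formula: 2A = Σ (x_i·y_{i+1} − x_{i+1}·y_i), indices taken mod 4.
Σ = (26) + (2) + (0) + (0) = 28
Area = |Σ|/2 = 14.
Net area = 789.5 − 14 = 775.5.

775.5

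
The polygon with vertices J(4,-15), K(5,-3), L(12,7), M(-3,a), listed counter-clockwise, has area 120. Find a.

Write out the shoelace sum; only the two edges meeting at M involve a:
2·Area = [(12·a − (-3)·7) + ((-3)·(-15) − 4·a)] + 134
       = 8·a + 200 = 240
⇒ a = 5.

5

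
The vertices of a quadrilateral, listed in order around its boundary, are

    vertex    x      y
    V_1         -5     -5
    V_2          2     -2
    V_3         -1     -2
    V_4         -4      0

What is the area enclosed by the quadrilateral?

Apply the shoelace (surveyor's) formula: 2A = Σ (x_i·y_{i+1} − x_{i+1}·y_i), indices taken mod 4.
Σ = (20) + (-6) + (-8) + (20) = 26
Area = |Σ|/2 = 13.

13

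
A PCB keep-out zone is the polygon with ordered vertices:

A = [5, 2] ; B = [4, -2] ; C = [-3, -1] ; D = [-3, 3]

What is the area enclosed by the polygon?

30.5

Apply the shoelace (surveyor's) formula: 2A = Σ (x_i·y_{i+1} − x_{i+1}·y_i), indices taken mod 4.
Σ = (-18) + (-10) + (-12) + (-21) = -61
Area = |Σ|/2 = 30.5.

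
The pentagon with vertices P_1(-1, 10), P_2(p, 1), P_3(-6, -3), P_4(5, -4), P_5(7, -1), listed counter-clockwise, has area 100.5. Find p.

-5

Write out the shoelace sum; only the two edges meeting at P_2 involve p:
2·Area = [((-1)·1 − p·10) + (p·(-3) − (-6)·1)] + 131
       = -13·p + 136 = 201
⇒ p = -5.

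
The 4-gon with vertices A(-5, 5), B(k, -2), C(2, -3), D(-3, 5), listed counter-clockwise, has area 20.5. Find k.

The doubled signed area Σ (x_i y_{i+1} − x_{i+1} y_i) is linear in k.
With k=0 it equals 25; the coefficient of k is -8 (from the two edges through B).
So -8·k + 25 = 2·20.5 = 41 ⇒ k = -2.

-2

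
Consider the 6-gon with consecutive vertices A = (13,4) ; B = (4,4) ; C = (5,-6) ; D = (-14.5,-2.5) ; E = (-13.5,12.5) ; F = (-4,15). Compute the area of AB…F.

343

Apply the surveyor's formula: 2A = Σ (x_i·y_{i+1} − x_{i+1}·y_i), indices taken mod 6.
Cross-terms: 36, -44, -99.5, -215, -152.5, -211  ⇒  Σ = -686
Area = |Σ|/2 = 343.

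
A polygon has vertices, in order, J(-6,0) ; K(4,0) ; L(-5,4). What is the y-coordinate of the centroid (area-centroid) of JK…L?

Apply the surveyor's formula. First the cross-terms c_i = x_i·y_{i+1} − x_{i+1}·y_i:
  0, 16, 24  ⇒  2A = 40, A = 20.
Then Σ (y_i + y_{i+1})·c_i = 160, so ȳ = 160 / (6·20) = 4/3.

4/3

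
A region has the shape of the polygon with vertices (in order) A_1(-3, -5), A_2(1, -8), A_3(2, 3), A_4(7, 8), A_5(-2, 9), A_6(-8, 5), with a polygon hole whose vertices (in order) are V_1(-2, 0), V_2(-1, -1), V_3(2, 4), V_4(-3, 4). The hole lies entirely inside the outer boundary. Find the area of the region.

Outer boundary:
Apply the shoelace formula: 2A = Σ (x_i·y_{i+1} − x_{i+1}·y_i), indices taken mod 6.
A_1→A_2: (-3)(-8) − (1)(-5) = 29
A_2→A_3: (1)(3) − (2)(-8) = 19
A_3→A_4: (2)(8) − (7)(3) = -5
A_4→A_5: (7)(9) − (-2)(8) = 79
A_5→A_6: (-2)(5) − (-8)(9) = 62
A_6→A_1: (-8)(-5) − (-3)(5) = 55
Σ = 239
Area = |Σ|/2 = 119.5.
Hole:
Σ = (2) + (-2) + (20) + (8) = 28
Area = |Σ|/2 = 14.
Net area = 119.5 − 14 = 105.5.

105.5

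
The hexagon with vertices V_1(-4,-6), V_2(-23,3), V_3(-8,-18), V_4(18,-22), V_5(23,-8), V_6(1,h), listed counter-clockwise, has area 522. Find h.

The doubled signed area Σ (x_i y_{i+1} − x_{i+1} y_i) is linear in h.
With h=0 it equals 1152; the coefficient of h is 27 (from the two edges through V_6).
So 27·h + 1152 = 2·522 = 1044 ⇒ h = -4.

-4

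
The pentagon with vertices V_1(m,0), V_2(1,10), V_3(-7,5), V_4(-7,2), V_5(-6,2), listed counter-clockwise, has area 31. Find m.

Write out the shoelace sum; only the two edges meeting at V_1 involve m:
2·Area = [((-6)·0 − m·2) + (m·10 − 1·0)] + 94
       = 8·m + 94 = 62
⇒ m = -4.

-4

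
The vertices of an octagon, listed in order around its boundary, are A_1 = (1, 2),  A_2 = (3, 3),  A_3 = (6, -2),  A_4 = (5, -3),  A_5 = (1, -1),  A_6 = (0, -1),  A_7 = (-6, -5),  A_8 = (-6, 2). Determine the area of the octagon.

50

Apply the shoelace (surveyor's) formula: 2A = Σ (x_i·y_{i+1} − x_{i+1}·y_i), indices taken mod 8.
A_1→A_2: (1)(3) − (3)(2) = -3
A_2→A_3: (3)(-2) − (6)(3) = -24
A_3→A_4: (6)(-3) − (5)(-2) = -8
A_4→A_5: (5)(-1) − (1)(-3) = -2
A_5→A_6: (1)(-1) − (0)(-1) = -1
A_6→A_7: (0)(-5) − (-6)(-1) = -6
A_7→A_8: (-6)(2) − (-6)(-5) = -42
A_8→A_1: (-6)(2) − (1)(2) = -14
Σ = -100
Area = |Σ|/2 = 50.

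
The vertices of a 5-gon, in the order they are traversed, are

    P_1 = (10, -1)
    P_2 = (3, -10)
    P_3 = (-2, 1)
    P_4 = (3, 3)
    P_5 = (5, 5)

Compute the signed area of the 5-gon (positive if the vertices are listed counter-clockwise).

Apply the shoelace formula: 2A = Σ (x_i·y_{i+1} − x_{i+1}·y_i), indices taken mod 5.
Σ = (-97) + (-17) + (-9) + (0) + (-55) = -178
Signed area = Σ/2 = -89 (negative ⇒ clockwise traversal).

-89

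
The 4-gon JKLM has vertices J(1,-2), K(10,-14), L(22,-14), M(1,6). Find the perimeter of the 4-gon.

|JK| = √((9)² + (-12)²) = √225 = 15
|KL| = √((12)² + (0)²) = √144 = 12
|LM| = √((-21)² + (20)²) = √841 = 29
|MJ| = √((0)² + (-8)²) = √64 = 8
Perimeter = 15 + 12 + 29 + 8 = 64.

64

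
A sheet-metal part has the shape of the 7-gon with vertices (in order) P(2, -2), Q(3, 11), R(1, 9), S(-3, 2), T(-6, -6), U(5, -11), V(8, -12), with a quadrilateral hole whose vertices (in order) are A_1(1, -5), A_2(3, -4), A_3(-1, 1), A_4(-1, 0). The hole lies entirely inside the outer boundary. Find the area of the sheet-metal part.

109.5

Outer boundary:
Apply the shoelace (surveyor's) formula: 2A = Σ (x_i·y_{i+1} − x_{i+1}·y_i), indices taken mod 7.
P→Q: (2)(11) − (3)(-2) = 28
Q→R: (3)(9) − (1)(11) = 16
R→S: (1)(2) − (-3)(9) = 29
S→T: (-3)(-6) − (-6)(2) = 30
T→U: (-6)(-11) − (5)(-6) = 96
U→V: (5)(-12) − (8)(-11) = 28
V→P: (8)(-2) − (2)(-12) = 8
Σ = 235
Area = |Σ|/2 = 117.5.
Hole:
A_1→A_2: (1)(-4) − (3)(-5) = 11
A_2→A_3: (3)(1) − (-1)(-4) = -1
A_3→A_4: (-1)(0) − (-1)(1) = 1
A_4→A_1: (-1)(-5) − (1)(0) = 5
Σ = 16
Area = |Σ|/2 = 8.
Net area = 117.5 − 8 = 109.5.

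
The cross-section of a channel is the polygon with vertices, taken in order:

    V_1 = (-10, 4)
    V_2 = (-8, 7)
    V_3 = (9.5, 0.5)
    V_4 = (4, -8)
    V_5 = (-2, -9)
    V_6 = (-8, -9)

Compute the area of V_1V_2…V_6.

207.25

Apply the shoelace (surveyor's) formula: 2A = Σ (x_i·y_{i+1} − x_{i+1}·y_i), indices taken mod 6.
Σ = (-38) + (-70.5) + (-78) + (-52) + (-54) + (-122) = -414.5
Area = |Σ|/2 = 207.25.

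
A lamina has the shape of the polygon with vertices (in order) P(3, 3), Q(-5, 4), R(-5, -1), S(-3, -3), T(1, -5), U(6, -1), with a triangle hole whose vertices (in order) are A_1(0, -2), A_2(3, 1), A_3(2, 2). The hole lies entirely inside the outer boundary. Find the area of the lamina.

63

Outer boundary:
Σ = (27) + (25) + (12) + (18) + (29) + (21) = 132
Area = |Σ|/2 = 66.
Hole:
Cross-terms: 6, 4, -4  ⇒  Σ = 6
Area = |Σ|/2 = 3.
Net area = 66 − 3 = 63.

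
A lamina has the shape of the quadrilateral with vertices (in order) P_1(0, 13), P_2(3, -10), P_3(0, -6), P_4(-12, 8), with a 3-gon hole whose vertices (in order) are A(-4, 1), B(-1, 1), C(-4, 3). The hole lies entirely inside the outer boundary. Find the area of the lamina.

Outer boundary:
Apply the shoelace formula: 2A = Σ (x_i·y_{i+1} − x_{i+1}·y_i), indices taken mod 4.
Cross-terms: -39, -18, -72, -156  ⇒  Σ = -285
Area = |Σ|/2 = 142.5.
Hole:
A→B: (-4)(1) − (-1)(1) = -3
B→C: (-1)(3) − (-4)(1) = 1
C→A: (-4)(1) − (-4)(3) = 8
Σ = 6
Area = |Σ|/2 = 3.
Net area = 142.5 − 3 = 139.5.

139.5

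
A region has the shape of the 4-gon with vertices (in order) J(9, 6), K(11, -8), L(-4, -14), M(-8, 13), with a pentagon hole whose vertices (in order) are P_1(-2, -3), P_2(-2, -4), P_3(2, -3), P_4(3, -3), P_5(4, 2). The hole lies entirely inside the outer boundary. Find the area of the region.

Outer boundary:
Σ = (-138) + (-186) + (-164) + (-165) = -653
Area = |Σ|/2 = 326.5.
Hole:
Apply the shoelace formula: 2A = Σ (x_i·y_{i+1} − x_{i+1}·y_i), indices taken mod 5.
Cross-terms: 2, 14, 3, 18, -8  ⇒  Σ = 29
Area = |Σ|/2 = 14.5.
Net area = 326.5 − 14.5 = 312.

312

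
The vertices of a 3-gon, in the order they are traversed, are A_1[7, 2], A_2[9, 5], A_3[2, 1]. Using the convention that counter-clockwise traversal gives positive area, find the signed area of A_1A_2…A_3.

Apply Gauss's area formula: 2A = Σ (x_i·y_{i+1} − x_{i+1}·y_i), indices taken mod 3.
Σ = (17) + (-1) + (-3) = 13
Signed area = Σ/2 = 6.5 (positive ⇒ counter-clockwise traversal).

6.5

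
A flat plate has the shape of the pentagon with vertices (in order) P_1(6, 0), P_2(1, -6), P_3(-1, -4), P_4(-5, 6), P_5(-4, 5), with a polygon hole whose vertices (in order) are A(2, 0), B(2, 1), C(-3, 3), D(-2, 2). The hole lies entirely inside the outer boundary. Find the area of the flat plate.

48

Outer boundary:
Cross-terms: -36, -10, -26, -1, -30  ⇒  Σ = -103
Area = |Σ|/2 = 51.5.
Hole:
Apply Gauss's area formula: 2A = Σ (x_i·y_{i+1} − x_{i+1}·y_i), indices taken mod 4.
A→B: (2)(1) − (2)(0) = 2
B→C: (2)(3) − (-3)(1) = 9
C→D: (-3)(2) − (-2)(3) = 0
D→A: (-2)(0) − (2)(2) = -4
Σ = 7
Area = |Σ|/2 = 3.5.
Net area = 51.5 − 3.5 = 48.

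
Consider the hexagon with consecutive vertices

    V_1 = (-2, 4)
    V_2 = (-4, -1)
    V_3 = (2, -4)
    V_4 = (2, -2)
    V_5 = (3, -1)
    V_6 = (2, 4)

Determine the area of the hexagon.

Apply the shoelace (surveyor's) formula: 2A = Σ (x_i·y_{i+1} − x_{i+1}·y_i), indices taken mod 6.
Cross-terms: 18, 18, 4, 4, 14, 16  ⇒  Σ = 74
Area = |Σ|/2 = 37.

37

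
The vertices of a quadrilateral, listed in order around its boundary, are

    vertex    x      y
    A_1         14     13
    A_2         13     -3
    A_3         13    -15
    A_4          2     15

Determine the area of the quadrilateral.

163

Σ = (-211) + (-156) + (225) + (-184) = -326
Area = |Σ|/2 = 163.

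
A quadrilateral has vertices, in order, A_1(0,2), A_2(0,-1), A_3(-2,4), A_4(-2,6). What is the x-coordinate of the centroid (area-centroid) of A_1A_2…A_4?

Apply the shoelace (surveyor's) formula. First the cross-terms c_i = x_i·y_{i+1} − x_{i+1}·y_i:
  0, -2, -4, -4  ⇒  2A = -10, A = -5.
Then Σ (x_i + x_{i+1})·c_i = 28, so x̄ = 28 / (6·(-5)) = -14/15.

-14/15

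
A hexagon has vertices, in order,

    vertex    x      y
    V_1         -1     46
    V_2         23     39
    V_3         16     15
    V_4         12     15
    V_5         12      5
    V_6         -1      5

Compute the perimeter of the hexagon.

|V_1V_2| = √((24)² + (-7)²) = √625 = 25
|V_2V_3| = √((-7)² + (-24)²) = √625 = 25
|V_3V_4| = √((-4)² + (0)²) = √16 = 4
|V_4V_5| = √((0)² + (-10)²) = √100 = 10
|V_5V_6| = √((-13)² + (0)²) = √169 = 13
|V_6V_1| = √((0)² + (41)²) = √1681 = 41
Perimeter = 25 + 25 + 4 + 10 + 13 + 41 = 118.

118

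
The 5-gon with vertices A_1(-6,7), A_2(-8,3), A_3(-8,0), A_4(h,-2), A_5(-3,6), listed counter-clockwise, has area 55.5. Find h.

4

Write out the shoelace sum; only the two edges meeting at A_4 involve h:
2·Area = [((-8)·(-2) − h·0) + (h·6 − (-3)·(-2))] + 77
       = 6·h + 87 = 111
⇒ h = 4.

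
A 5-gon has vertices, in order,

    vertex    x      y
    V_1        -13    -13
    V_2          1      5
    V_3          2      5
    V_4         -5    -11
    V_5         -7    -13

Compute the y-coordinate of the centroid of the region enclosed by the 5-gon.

-37/6

Apply Gauss's area formula. First the cross-terms c_i = x_i·y_{i+1} − x_{i+1}·y_i:
  -52, -5, 3, -12, -78  ⇒  2A = -144, A = -72.
Then Σ (y_i + y_{i+1})·c_i = 2664, so ȳ = 2664 / (6·(-72)) = -37/6.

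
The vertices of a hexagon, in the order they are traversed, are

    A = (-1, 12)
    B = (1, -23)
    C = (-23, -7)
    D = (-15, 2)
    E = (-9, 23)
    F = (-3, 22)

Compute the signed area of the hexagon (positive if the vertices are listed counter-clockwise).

Σ = (11) + (-536) + (-151) + (-327) + (-129) + (-14) = -1146
Signed area = Σ/2 = -573 (negative ⇒ clockwise traversal).

-573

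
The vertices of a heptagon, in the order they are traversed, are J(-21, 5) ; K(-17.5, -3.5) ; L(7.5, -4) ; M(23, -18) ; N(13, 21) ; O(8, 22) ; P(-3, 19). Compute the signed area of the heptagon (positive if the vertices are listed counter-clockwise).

Apply Gauss's area formula: 2A = Σ (x_i·y_{i+1} − x_{i+1}·y_i), indices taken mod 7.
Σ = (161) + (96.25) + (-43) + (717) + (118) + (218) + (384) = 1651.25
Signed area = Σ/2 = 825.625 (positive ⇒ counter-clockwise traversal).

825.625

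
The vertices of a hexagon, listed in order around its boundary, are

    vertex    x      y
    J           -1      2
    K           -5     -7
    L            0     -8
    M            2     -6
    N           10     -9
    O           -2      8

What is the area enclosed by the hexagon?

J→K: (-1)(-7) − (-5)(2) = 17
K→L: (-5)(-8) − (0)(-7) = 40
L→M: (0)(-6) − (2)(-8) = 16
M→N: (2)(-9) − (10)(-6) = 42
N→O: (10)(8) − (-2)(-9) = 62
O→J: (-2)(2) − (-1)(8) = 4
Σ = 181
Area = |Σ|/2 = 90.5.

90.5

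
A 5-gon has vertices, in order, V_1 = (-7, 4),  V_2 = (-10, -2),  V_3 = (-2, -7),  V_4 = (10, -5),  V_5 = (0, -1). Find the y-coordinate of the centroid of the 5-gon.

-469/183

Apply the surveyor's formula. First the cross-terms c_i = x_i·y_{i+1} − x_{i+1}·y_i:
  54, 66, 80, -10, -7  ⇒  2A = 183, A = 91.5.
Then Σ (y_i + y_{i+1})·c_i = -1407, so ȳ = -1407 / (6·91.5) = -469/183.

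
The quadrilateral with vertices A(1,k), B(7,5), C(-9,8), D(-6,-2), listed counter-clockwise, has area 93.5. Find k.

-1

Write out the shoelace sum; only the two edges meeting at A involve k:
2·Area = [((-6)·k − 1·(-2)) + (1·5 − 7·k)] + 167
       = -13·k + 174 = 187
⇒ k = -1.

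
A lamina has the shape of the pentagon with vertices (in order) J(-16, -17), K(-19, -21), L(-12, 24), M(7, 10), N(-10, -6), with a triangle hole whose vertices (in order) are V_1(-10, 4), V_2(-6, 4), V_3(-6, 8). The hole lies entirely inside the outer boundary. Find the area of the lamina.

417.5

Outer boundary:
Σ = (13) + (-708) + (-288) + (58) + (74) = -851
Area = |Σ|/2 = 425.5.
Hole:
Σ = (-16) + (-24) + (56) = 16
Area = |Σ|/2 = 8.
Net area = 425.5 − 8 = 417.5.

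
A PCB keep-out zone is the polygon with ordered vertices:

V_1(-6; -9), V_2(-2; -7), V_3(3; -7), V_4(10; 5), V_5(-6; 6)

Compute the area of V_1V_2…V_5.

162

V_1→V_2: (-6)(-7) − (-2)(-9) = 24
V_2→V_3: (-2)(-7) − (3)(-7) = 35
V_3→V_4: (3)(5) − (10)(-7) = 85
V_4→V_5: (10)(6) − (-6)(5) = 90
V_5→V_1: (-6)(-9) − (-6)(6) = 90
Σ = 324
Area = |Σ|/2 = 162.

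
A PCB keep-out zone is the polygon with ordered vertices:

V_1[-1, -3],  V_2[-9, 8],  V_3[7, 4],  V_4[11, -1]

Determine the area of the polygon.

106

V_1→V_2: (-1)(8) − (-9)(-3) = -35
V_2→V_3: (-9)(4) − (7)(8) = -92
V_3→V_4: (7)(-1) − (11)(4) = -51
V_4→V_1: (11)(-3) − (-1)(-1) = -34
Σ = -212
Area = |Σ|/2 = 106.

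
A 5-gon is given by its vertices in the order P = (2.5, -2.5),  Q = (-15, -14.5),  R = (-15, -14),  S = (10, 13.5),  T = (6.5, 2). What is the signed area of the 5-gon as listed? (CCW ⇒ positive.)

-116.375

Apply the shoelace formula: 2A = Σ (x_i·y_{i+1} − x_{i+1}·y_i), indices taken mod 5.
P→Q: (2.5)(-14.5) − (-15)(-2.5) = -73.75
Q→R: (-15)(-14) − (-15)(-14.5) = -7.5
R→S: (-15)(13.5) − (10)(-14) = -62.5
S→T: (10)(2) − (6.5)(13.5) = -67.75
T→P: (6.5)(-2.5) − (2.5)(2) = -21.25
Σ = -232.75
Signed area = Σ/2 = -116.375 (negative ⇒ clockwise traversal).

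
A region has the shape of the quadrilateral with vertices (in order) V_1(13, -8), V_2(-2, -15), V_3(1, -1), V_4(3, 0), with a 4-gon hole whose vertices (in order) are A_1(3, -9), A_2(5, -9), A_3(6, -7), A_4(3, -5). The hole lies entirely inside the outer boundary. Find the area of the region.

99.5

Outer boundary:
V_1→V_2: (13)(-15) − (-2)(-8) = -211
V_2→V_3: (-2)(-1) − (1)(-15) = 17
V_3→V_4: (1)(0) − (3)(-1) = 3
V_4→V_1: (3)(-8) − (13)(0) = -24
Σ = -215
Area = |Σ|/2 = 107.5.
Hole:
Σ = (18) + (19) + (-9) + (-12) = 16
Area = |Σ|/2 = 8.
Net area = 107.5 − 8 = 99.5.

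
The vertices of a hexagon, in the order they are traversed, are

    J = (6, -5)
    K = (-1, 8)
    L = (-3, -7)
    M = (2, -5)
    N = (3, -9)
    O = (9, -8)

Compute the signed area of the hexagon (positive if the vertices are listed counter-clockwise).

Apply the shoelace (surveyor's) formula: 2A = Σ (x_i·y_{i+1} − x_{i+1}·y_i), indices taken mod 6.
Σ = (43) + (31) + (29) + (-3) + (57) + (3) = 160
Signed area = Σ/2 = 80 (positive ⇒ counter-clockwise traversal).

80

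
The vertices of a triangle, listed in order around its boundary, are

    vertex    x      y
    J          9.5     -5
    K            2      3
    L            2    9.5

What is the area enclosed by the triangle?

24.375

Apply the surveyor's formula: 2A = Σ (x_i·y_{i+1} − x_{i+1}·y_i), indices taken mod 3.
Cross-terms: 38.5, 13, -100.25  ⇒  Σ = -48.75
Area = |Σ|/2 = 24.375.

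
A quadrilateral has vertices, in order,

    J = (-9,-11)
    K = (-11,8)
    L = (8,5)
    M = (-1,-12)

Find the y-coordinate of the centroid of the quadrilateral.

Apply the surveyor's formula. First the cross-terms c_i = x_i·y_{i+1} − x_{i+1}·y_i:
  -193, -119, -91, -97  ⇒  2A = -500, A = -250.
Then Σ (y_i + y_{i+1})·c_i = 1900, so ȳ = 1900 / (6·(-250)) = -19/15.

-19/15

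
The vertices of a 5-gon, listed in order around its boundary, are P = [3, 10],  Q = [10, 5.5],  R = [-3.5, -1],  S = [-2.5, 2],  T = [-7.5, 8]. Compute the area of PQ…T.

Apply the shoelace formula: 2A = Σ (x_i·y_{i+1} − x_{i+1}·y_i), indices taken mod 5.
Σ = (-83.5) + (9.25) + (-9.5) + (-5) + (-99) = -187.75
Area = |Σ|/2 = 93.875.

93.875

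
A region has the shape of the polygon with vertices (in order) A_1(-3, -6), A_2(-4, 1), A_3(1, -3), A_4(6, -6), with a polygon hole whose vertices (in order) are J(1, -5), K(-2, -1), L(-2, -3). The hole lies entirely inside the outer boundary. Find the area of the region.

Outer boundary:
Apply Gauss's area formula: 2A = Σ (x_i·y_{i+1} − x_{i+1}·y_i), indices taken mod 4.
Σ = (-27) + (11) + (12) + (-54) = -58
Area = |Σ|/2 = 29.
Hole:
Σ = (-11) + (4) + (13) = 6
Area = |Σ|/2 = 3.
Net area = 29 − 3 = 26.

26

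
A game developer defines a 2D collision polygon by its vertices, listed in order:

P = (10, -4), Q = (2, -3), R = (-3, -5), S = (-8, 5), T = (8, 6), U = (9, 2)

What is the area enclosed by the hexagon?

139

Σ = (-22) + (-19) + (-55) + (-88) + (-38) + (-56) = -278
Area = |Σ|/2 = 139.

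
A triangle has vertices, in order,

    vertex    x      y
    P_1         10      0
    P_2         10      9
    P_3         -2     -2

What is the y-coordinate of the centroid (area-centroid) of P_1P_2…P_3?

Apply the shoelace (surveyor's) formula. First the cross-terms c_i = x_i·y_{i+1} − x_{i+1}·y_i:
  90, -2, 20  ⇒  2A = 108, A = 54.
Then Σ (y_i + y_{i+1})·c_i = 756, so ȳ = 756 / (6·54) = 7/3.

7/3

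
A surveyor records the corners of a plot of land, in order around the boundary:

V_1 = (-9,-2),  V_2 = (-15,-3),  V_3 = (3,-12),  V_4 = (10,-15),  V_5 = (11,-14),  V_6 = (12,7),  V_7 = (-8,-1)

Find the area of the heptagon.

Apply Gauss's area formula: 2A = Σ (x_i·y_{i+1} − x_{i+1}·y_i), indices taken mod 7.
V_1→V_2: (-9)(-3) − (-15)(-2) = -3
V_2→V_3: (-15)(-12) − (3)(-3) = 189
V_3→V_4: (3)(-15) − (10)(-12) = 75
V_4→V_5: (10)(-14) − (11)(-15) = 25
V_5→V_6: (11)(7) − (12)(-14) = 245
V_6→V_7: (12)(-1) − (-8)(7) = 44
V_7→V_1: (-8)(-2) − (-9)(-1) = 7
Σ = 582
Area = |Σ|/2 = 291.

291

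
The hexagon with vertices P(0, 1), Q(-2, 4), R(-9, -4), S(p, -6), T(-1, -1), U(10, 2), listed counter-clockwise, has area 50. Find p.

-4

Write out the shoelace sum; only the two edges meeting at S involve p:
2·Area = [((-9)·(-6) − p·(-4)) + (p·(-1) − (-1)·(-6))] + 64
       = 3·p + 112 = 100
⇒ p = -4.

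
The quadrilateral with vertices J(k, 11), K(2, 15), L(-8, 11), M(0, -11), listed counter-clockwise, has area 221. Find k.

The doubled signed area Σ (x_i y_{i+1} − x_{i+1} y_i) is linear in k.
With k=0 it equals 208; the coefficient of k is 26 (from the two edges through J).
So 26·k + 208 = 2·221 = 442 ⇒ k = 9.

9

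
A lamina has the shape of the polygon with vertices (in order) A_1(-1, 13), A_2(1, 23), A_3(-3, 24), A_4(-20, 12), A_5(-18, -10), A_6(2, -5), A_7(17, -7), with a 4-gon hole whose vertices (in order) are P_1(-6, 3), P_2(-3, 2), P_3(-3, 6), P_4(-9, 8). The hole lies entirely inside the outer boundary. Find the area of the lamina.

Outer boundary:
Σ = (-36) + (93) + (444) + (416) + (110) + (71) + (214) = 1312
Area = |Σ|/2 = 656.
Hole:
Cross-terms: -3, -12, 30, 21  ⇒  Σ = 36
Area = |Σ|/2 = 18.
Net area = 656 − 18 = 638.

638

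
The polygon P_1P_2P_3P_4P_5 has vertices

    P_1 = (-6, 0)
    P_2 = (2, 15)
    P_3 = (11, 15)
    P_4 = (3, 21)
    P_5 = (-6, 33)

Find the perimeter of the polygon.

|P_1P_2| = √((8)² + (15)²) = √289 = 17
|P_2P_3| = √((9)² + (0)²) = √81 = 9
|P_3P_4| = √((-8)² + (6)²) = √100 = 10
|P_4P_5| = √((-9)² + (12)²) = √225 = 15
|P_5P_1| = √((0)² + (-33)²) = √1089 = 33
Perimeter = 17 + 9 + 10 + 15 + 33 = 84.

84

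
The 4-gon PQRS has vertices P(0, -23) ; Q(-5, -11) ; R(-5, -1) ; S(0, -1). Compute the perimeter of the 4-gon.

50

|PQ| = √((-5)² + (12)²) = √169 = 13
|QR| = √((0)² + (10)²) = √100 = 10
|RS| = √((5)² + (0)²) = √25 = 5
|SP| = √((0)² + (-22)²) = √484 = 22
Perimeter = 13 + 10 + 5 + 22 = 50.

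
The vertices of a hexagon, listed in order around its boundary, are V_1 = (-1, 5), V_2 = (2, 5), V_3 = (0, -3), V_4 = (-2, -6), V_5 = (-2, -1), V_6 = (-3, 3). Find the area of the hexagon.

Apply the shoelace formula: 2A = Σ (x_i·y_{i+1} − x_{i+1}·y_i), indices taken mod 6.
V_1→V_2: (-1)(5) − (2)(5) = -15
V_2→V_3: (2)(-3) − (0)(5) = -6
V_3→V_4: (0)(-6) − (-2)(-3) = -6
V_4→V_5: (-2)(-1) − (-2)(-6) = -10
V_5→V_6: (-2)(3) − (-3)(-1) = -9
V_6→V_1: (-3)(5) − (-1)(3) = -12
Σ = -58
Area = |Σ|/2 = 29.

29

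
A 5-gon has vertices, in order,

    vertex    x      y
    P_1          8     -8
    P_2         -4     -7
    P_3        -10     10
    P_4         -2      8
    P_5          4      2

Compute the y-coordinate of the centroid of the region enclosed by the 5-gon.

3/19

Apply the shoelace (surveyor's) formula. First the cross-terms c_i = x_i·y_{i+1} − x_{i+1}·y_i:
  -88, -110, -60, -36, -48  ⇒  2A = -342, A = -171.
Then Σ (y_i + y_{i+1})·c_i = -162, so ȳ = -162 / (6·(-171)) = 3/19.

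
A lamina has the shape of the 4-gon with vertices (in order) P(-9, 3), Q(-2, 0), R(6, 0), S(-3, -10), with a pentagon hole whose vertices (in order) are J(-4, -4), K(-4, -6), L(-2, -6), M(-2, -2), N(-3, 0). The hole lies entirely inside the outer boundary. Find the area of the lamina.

67.5

Outer boundary:
Apply the surveyor's formula: 2A = Σ (x_i·y_{i+1} − x_{i+1}·y_i), indices taken mod 4.
Cross-terms: 6, 0, -60, -99  ⇒  Σ = -153
Area = |Σ|/2 = 76.5.
Hole:
Σ = (8) + (12) + (-8) + (-6) + (12) = 18
Area = |Σ|/2 = 9.
Net area = 76.5 − 9 = 67.5.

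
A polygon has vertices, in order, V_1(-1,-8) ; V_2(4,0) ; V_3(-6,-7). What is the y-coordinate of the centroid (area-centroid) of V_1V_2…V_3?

Apply the shoelace (surveyor's) formula. First the cross-terms c_i = x_i·y_{i+1} − x_{i+1}·y_i:
  32, -28, 41  ⇒  2A = 45, A = 22.5.
Then Σ (y_i + y_{i+1})·c_i = -675, so ȳ = -675 / (6·22.5) = -5.

-5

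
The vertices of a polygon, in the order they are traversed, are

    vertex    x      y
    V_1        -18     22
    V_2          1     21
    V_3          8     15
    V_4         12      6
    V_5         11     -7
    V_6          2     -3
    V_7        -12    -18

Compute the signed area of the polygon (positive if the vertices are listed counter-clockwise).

-757

Apply the shoelace formula: 2A = Σ (x_i·y_{i+1} − x_{i+1}·y_i), indices taken mod 7.
Σ = (-400) + (-153) + (-132) + (-150) + (-19) + (-72) + (-588) = -1514
Signed area = Σ/2 = -757 (negative ⇒ clockwise traversal).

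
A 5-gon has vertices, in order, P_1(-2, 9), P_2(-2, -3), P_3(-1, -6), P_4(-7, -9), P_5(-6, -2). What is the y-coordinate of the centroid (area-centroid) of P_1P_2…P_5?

Apply the surveyor's formula. First the cross-terms c_i = x_i·y_{i+1} − x_{i+1}·y_i:
  24, 9, -33, -40, -58  ⇒  2A = -98, A = -49.
Then Σ (y_i + y_{i+1})·c_i = 592, so ȳ = 592 / (6·(-49)) = -296/147.

-296/147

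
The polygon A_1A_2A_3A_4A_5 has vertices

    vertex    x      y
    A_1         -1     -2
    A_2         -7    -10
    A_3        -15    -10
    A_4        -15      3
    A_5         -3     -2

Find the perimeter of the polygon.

|A_1A_2| = √((-6)² + (-8)²) = √100 = 10
|A_2A_3| = √((-8)² + (0)²) = √64 = 8
|A_3A_4| = √((0)² + (13)²) = √169 = 13
|A_4A_5| = √((12)² + (-5)²) = √169 = 13
|A_5A_1| = √((2)² + (0)²) = √4 = 2
Perimeter = 10 + 8 + 13 + 13 + 2 = 46.

46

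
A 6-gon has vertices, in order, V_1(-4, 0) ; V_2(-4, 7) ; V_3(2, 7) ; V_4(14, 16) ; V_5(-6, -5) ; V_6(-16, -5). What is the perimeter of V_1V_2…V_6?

80

|V_1V_2| = √((0)² + (7)²) = √49 = 7
|V_2V_3| = √((6)² + (0)²) = √36 = 6
|V_3V_4| = √((12)² + (9)²) = √225 = 15
|V_4V_5| = √((-20)² + (-21)²) = √841 = 29
|V_5V_6| = √((-10)² + (0)²) = √100 = 10
|V_6V_1| = √((12)² + (5)²) = √169 = 13
Perimeter = 7 + 6 + 15 + 29 + 10 + 13 = 80.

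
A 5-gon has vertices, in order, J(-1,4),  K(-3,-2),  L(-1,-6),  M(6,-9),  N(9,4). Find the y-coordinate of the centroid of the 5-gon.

-49/33

Apply the shoelace (surveyor's) formula. First the cross-terms c_i = x_i·y_{i+1} − x_{i+1}·y_i:
  14, 16, 45, 105, 40  ⇒  2A = 220, A = 110.
Then Σ (y_i + y_{i+1})·c_i = -980, so ȳ = -980 / (6·110) = -49/33.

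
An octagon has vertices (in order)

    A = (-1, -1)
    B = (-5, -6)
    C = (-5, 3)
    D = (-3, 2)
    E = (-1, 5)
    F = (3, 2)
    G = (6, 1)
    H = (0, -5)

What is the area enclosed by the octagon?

59.5

Apply the shoelace formula: 2A = Σ (x_i·y_{i+1} − x_{i+1}·y_i), indices taken mod 8.
Σ = (1) + (-45) + (-1) + (-13) + (-17) + (-9) + (-30) + (-5) = -119
Area = |Σ|/2 = 59.5.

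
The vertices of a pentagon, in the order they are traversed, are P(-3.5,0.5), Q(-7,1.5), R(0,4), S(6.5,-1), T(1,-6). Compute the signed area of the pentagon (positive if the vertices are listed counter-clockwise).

-57.125

Apply the shoelace (surveyor's) formula: 2A = Σ (x_i·y_{i+1} − x_{i+1}·y_i), indices taken mod 5.
Cross-terms: -1.75, -28, -26, -38, -20.5  ⇒  Σ = -114.25
Signed area = Σ/2 = -57.125 (negative ⇒ clockwise traversal).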